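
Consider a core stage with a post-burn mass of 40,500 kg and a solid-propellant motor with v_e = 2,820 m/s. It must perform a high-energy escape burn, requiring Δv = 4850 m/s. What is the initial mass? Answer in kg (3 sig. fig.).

initial mass ≈ 226000 kg

m₀/m_f = exp(Δv / v_e) = exp(4850 / 2820.0) = exp(1.7199) = 5.5837.
m₀ = m_f × 5.5837 = 40,500 × 5.5837 = 226,140 kg.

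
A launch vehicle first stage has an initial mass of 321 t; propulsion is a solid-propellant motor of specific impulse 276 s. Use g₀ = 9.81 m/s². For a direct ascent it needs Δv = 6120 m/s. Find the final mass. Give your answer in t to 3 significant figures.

final mass ≈ 33.5 t

v_e = Isp · g₀ = 276 × 9.81 = 2707.6 m/s.
m₀/m_f = exp(Δv / v_e) = exp(6120 / 2707.6) = exp(2.2603) = 9.5863.
m_f = m₀ / 9.5863 = 321 / 9.5863 = 33.4853 t.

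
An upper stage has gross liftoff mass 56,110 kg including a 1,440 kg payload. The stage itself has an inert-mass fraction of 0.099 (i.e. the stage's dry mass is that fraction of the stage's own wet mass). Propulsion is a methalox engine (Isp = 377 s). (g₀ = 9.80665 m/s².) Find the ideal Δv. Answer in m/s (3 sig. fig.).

Δv ≈ 7770 m/s

Stage wet mass = m₀ − payload = 56,110 − 1,440 = 54,670 kg.
Stage dry mass = ε × stage wet mass = 0.099 × 54,670 = 5,412.33 kg.
Burnout mass m_f = stage dry + payload = 5,412.33 + 1,440 = 6,852.33 kg.
v_e = Isp · g₀ = 377 × 9.80665 = 3697.1 m/s.
Rocket equation: Δv = v_e · ln(56,110/6,852.33) = 3697.1 × ln(8.188) = 3697.1 × 2.1027 ≈ 7774 m/s.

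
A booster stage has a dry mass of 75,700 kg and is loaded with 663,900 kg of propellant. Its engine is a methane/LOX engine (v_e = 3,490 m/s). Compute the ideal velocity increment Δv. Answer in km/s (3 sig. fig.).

m₀ = m_dry + m_prop = 75,700 + 663,900 = 739,600 kg.
Δv = v_e · ln(m₀/m_f) = 3490.0 × ln(9.77) = 3490.0 × 2.2793 ≈ 7954.9 m/s.

Δv ≈ 7.95 km/s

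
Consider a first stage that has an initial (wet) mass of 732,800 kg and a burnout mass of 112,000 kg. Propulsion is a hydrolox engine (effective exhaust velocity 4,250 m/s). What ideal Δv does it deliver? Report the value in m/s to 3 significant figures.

Δv ≈ 7980 m/s

Rocket equation: Δv = v_e · ln(m₀/m_f) = 4250.0 × ln(6.543) = 4250.0 × 1.8784 ≈ 7983.1 m/s.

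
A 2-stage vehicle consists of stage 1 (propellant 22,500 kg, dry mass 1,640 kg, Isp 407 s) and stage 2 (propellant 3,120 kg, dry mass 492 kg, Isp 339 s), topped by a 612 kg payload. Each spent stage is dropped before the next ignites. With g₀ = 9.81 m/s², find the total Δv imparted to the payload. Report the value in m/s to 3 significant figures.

Δv ≈ 10800 m/s

Ignition mass of stage 1 = 22,500+1,640 + 3,120+492 + 612 = 28,364 kg.
Stage 1: m₀ = 28,364 kg, m_f = 28,364 − 22,500 = 5,864 kg; Δv = 407×9.81×ln(4.837) = 3992.7×1.5763 ≈ 6294 m/s.
Stage 2: m₀ = 4,224 kg, m_f = 4,224 − 3,120 = 1,104 kg; Δv = 339×9.81×ln(3.826) = 3325.6×1.3418 ≈ 4462 m/s.
Total Δv = 6294 + 4462 = 10756 m/s.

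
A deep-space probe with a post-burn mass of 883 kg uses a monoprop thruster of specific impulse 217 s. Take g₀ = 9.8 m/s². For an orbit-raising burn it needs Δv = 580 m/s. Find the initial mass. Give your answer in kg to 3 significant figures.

v_e = Isp · g₀ = 217 × 9.8 = 2126.6 m/s.
From the ideal rocket equation, m₀/m_f = exp(Δv / v_e) = exp(580 / 2126.6) = exp(0.2727) = 1.3136.
m₀ = m_f × 1.3136 = 883 × 1.3136 = 1,159.91 kg.

initial mass ≈ 1160 kg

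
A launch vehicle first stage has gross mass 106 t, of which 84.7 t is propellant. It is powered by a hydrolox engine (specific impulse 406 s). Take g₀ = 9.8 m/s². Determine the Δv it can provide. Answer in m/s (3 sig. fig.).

Δv ≈ 6380 m/s

v_e = Isp · g₀ = 406 × 9.8 = 3978.8 m/s.
m_f = m₀ − m_prop = 106 − 84.7 = 21.3 t.
By the Tsiolkovsky rocket equation, Δv = v_e · ln(m₀/m_f) = 3978.8 × ln(4.977) = 3978.8 × 1.6047 ≈ 6384.9 m/s.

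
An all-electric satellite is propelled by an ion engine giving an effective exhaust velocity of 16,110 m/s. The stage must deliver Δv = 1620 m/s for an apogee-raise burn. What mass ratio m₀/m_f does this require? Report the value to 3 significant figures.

From the ideal rocket equation, m₀/m_f = exp(Δv / v_e) = exp(1620 / 16110.0) = exp(0.1006) = 1.1058.

mass ratio ≈ 1.11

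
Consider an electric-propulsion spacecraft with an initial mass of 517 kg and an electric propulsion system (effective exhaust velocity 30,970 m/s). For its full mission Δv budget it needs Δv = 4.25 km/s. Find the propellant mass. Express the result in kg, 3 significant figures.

Using Δv = v_e ln(m₀/m_f): m₀/m_f = exp(Δv / v_e) = exp(4250 / 30970.0) = exp(0.1372) = 1.1471.
m_f = 517 / 1.1471 = 450.702 kg, so propellant = m₀ − m_f = 517 − 450.702 = 66.298 kg.

propellant mass ≈ 66.3 kg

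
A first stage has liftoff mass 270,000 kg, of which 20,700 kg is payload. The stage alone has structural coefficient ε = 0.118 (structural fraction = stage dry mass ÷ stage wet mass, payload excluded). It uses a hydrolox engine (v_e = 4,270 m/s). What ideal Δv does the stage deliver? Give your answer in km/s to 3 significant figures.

Δv ≈ 7.19 km/s

Stage wet mass = m₀ − payload = 270,000 − 20,700 = 249,300 kg.
Stage dry mass = ε × stage wet mass = 0.118 × 249,300 = 29,417.4 kg.
Burnout mass m_f = stage dry + payload = 29,417.4 + 20,700 = 50,117.4 kg.
Δv = v_e · ln(270,000/50,117.4) = 4270.0 × ln(5.387) = 4270.0 × 1.6841 ≈ 7191 m/s.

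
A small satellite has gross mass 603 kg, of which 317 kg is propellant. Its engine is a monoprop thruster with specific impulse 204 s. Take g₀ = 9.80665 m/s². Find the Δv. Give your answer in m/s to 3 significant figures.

v_e = Isp · g₀ = 204 × 9.80665 = 2000.6 m/s.
m_f = m₀ − m_prop = 603 − 317 = 286 kg.
By the Tsiolkovsky rocket equation, Δv = v_e · ln(m₀/m_f) = 2000.6 × ln(2.108) = 2000.6 × 0.7459 ≈ 1492.3 m/s.

Δv ≈ 1490 m/s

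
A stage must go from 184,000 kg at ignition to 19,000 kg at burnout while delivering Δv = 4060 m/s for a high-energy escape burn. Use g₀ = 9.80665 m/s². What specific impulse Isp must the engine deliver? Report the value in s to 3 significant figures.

Isp ≈ 182 s

ln(m₀/m_f) = ln(184000/19000) = ln(9.684) = 2.2705.
v_e = Δv / ln(m₀/m_f) = 4060 / 2.2705 = 1788.2 m/s.
Isp = v_e / g₀ = 1788.2 / 9.80665 = 182.3 s.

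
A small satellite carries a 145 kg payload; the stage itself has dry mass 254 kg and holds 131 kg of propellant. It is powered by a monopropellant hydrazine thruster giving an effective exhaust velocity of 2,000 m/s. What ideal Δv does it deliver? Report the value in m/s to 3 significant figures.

Δv ≈ 568 m/s

m₀ = payload + dry + propellant = 145 + 254 + 131 = 530 kg.
m_f = payload + dry = 145 + 254 = 399 kg.
From the ideal rocket equation, Δv = v_e · ln(m₀/m_f) = 2000.0 × ln(1.328) = 2000.0 × 0.2839 ≈ 567.8 m/s.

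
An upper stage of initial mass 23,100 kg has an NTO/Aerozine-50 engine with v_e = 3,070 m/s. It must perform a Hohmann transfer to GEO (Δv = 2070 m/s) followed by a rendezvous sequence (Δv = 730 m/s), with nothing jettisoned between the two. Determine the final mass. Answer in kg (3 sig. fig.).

After the first burn: m = 23100 × exp(−2070/3070.0) = 23100 × 0.50953 = 11,770.1 kg.
After the second burn: m = 11,770.1 × exp(−730/3070.0) = 11,770.1 × 0.78837 = 9,279.19 kg.

final mass ≈ 9280 kg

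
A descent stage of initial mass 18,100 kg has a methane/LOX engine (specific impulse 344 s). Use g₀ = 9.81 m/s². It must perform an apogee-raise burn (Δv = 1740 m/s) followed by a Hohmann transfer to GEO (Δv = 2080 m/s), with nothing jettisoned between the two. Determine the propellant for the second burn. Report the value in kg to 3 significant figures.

v_e = Isp · g₀ = 344 × 9.81 = 3374.6 m/s.
After the first burn: m = 18100 × exp(−1740/3374.6) = 18100 × 0.59714 = 10,808.2 kg.
After the second burn: m = 10,808.2 × exp(−2080/3374.6) = 10,808.2 × 0.53991 = 5,835.46 kg.
Second-burn propellant = 10,808.2 − 5,835.46 = 4,972.74 kg.

propellant for the second burn ≈ 4970 kg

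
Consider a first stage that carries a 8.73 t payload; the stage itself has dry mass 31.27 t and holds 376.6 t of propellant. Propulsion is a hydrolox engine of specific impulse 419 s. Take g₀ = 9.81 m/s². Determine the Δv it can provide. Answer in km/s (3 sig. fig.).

Δv ≈ 9.63 km/s

v_e = Isp · g₀ = 419 × 9.81 = 4110.4 m/s.
m₀ = payload + dry + propellant = 8.73 + 31.27 + 376.6 = 416.6 t.
m_f = payload + dry = 8.73 + 31.27 = 40 t.
From the ideal rocket equation, Δv = v_e · ln(m₀/m_f) = 4110.4 × ln(10.41) = 4110.4 × 2.3432 ≈ 9631.7 m/s.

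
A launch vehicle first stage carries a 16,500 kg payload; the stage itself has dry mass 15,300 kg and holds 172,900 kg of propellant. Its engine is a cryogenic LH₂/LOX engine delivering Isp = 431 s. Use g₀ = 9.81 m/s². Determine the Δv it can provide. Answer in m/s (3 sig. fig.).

v_e = Isp · g₀ = 431 × 9.81 = 4228.1 m/s.
m₀ = payload + dry + propellant = 16,500 + 15,300 + 172,900 = 204,700 kg.
m_f = payload + dry = 16,500 + 15,300 = 31,800 kg.
From the ideal rocket equation, Δv = v_e · ln(m₀/m_f) = 4228.1 × ln(6.437) = 4228.1 × 1.8621 ≈ 7873.1 m/s.

Δv ≈ 7870 m/s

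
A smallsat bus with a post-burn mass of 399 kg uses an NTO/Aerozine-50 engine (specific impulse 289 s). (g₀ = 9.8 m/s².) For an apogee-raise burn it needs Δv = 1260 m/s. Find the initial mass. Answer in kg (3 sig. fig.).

v_e = Isp · g₀ = 289 × 9.8 = 2832.2 m/s.
From the ideal rocket equation, m₀/m_f = exp(Δv / v_e) = exp(1260 / 2832.2) = exp(0.4449) = 1.5603.
m₀ = m_f × 1.5603 = 399 × 1.5603 = 622.56 kg.

initial mass ≈ 623 kg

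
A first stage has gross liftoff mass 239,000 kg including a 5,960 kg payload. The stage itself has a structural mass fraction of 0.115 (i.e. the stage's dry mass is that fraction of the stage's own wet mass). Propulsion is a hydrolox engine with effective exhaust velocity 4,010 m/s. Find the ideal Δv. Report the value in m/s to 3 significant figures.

Δv ≈ 7970 m/s

Stage wet mass = m₀ − payload = 239,000 − 5,960 = 233,040 kg.
Stage dry mass = ε × stage wet mass = 0.115 × 233,040 = 26,799.6 kg.
Burnout mass m_f = stage dry + payload = 26,799.6 + 5,960 = 32,759.6 kg.
By the Tsiolkovsky rocket equation, Δv = v_e · ln(239,000/32,759.6) = 4010.0 × ln(7.296) = 4010.0 × 1.9873 ≈ 7969 m/s.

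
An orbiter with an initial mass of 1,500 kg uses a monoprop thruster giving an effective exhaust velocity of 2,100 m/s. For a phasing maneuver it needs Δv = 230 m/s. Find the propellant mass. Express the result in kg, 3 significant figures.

propellant mass ≈ 156 kg

Rocket equation: m₀/m_f = exp(Δv / v_e) = exp(230 / 2100.0) = exp(0.1095) = 1.1157.
m_f = 1,500 / 1.1157 = 1,344.45 kg, so propellant = m₀ − m_f = 1,500 − 1,344.45 = 155.55 kg.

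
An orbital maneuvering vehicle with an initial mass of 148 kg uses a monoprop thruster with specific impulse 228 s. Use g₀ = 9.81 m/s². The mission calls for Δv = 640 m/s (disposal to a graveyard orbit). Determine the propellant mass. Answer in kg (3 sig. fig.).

v_e = Isp · g₀ = 228 × 9.81 = 2236.7 m/s.
m₀/m_f = exp(Δv / v_e) = exp(640 / 2236.7) = exp(0.2861) = 1.3313.
m_f = 148 / 1.3313 = 111.17 kg, so propellant = m₀ − m_f = 148 − 111.17 = 36.83 kg.

propellant mass ≈ 36.8 kg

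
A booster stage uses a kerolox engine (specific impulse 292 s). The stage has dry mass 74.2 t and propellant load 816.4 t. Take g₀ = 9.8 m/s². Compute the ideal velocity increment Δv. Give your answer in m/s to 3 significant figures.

v_e = Isp · g₀ = 292 × 9.8 = 2861.6 m/s.
m₀ = m_dry + m_prop = 74.2 + 816.4 = 890.6 t.
By the Tsiolkovsky rocket equation, Δv = v_e · ln(m₀/m_f) = 2861.6 × ln(12) = 2861.6 × 2.4851 ≈ 7111.5 m/s.

Δv ≈ 7110 m/s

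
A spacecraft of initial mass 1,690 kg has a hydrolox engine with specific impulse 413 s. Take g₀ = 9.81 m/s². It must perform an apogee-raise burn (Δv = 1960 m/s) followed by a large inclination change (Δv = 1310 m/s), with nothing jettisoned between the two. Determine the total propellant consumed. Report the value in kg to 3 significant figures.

total propellant consumed ≈ 936 kg

v_e = Isp · g₀ = 413 × 9.81 = 4051.5 m/s.
After the first burn: m = 1690 × exp(−1960/4051.5) = 1690 × 0.61646 = 1,041.82 kg.
After the second burn: m = 1,041.82 × exp(−1310/4051.5) = 1,041.82 × 0.72373 = 753.996 kg.
Total propellant = m₀ − m_final = 1690 − 753.996 = 936.004 kg.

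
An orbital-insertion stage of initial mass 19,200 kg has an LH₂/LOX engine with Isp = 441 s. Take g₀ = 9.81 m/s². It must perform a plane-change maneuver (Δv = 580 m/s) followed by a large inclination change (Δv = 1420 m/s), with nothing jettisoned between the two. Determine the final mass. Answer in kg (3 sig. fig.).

final mass ≈ 12100 kg

v_e = Isp · g₀ = 441 × 9.81 = 4326.2 m/s.
After the first burn: m = 19200 × exp(−580/4326.2) = 19200 × 0.87453 = 16,791 kg.
After the second burn: m = 16,791 × exp(−1420/4326.2) = 16,791 × 0.72020 = 12,092.9 kg.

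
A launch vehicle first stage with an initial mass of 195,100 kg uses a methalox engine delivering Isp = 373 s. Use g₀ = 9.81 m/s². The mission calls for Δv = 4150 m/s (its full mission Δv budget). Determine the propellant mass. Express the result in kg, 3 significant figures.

v_e = Isp · g₀ = 373 × 9.81 = 3659.1 m/s.
m₀/m_f = exp(Δv / v_e) = exp(4150 / 3659.1) = exp(1.1341) = 3.1085.
m_f = 195,100 / 3.1085 = 62,763.4 kg, so propellant = m₀ − m_f = 195,100 − 62,763.4 = 132,336.6 kg.

propellant mass ≈ 132000 kg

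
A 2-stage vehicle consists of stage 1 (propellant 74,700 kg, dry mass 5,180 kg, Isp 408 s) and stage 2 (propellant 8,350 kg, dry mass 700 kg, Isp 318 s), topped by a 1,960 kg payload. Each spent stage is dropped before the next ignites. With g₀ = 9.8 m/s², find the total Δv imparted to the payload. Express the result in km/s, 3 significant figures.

Δv ≈ 11.3 km/s

Ignition mass of stage 1 = 74,700+5,180 + 8,350+700 + 1,960 = 90,890 kg.
Stage 1: m₀ = 90,890 kg, m_f = 90,890 − 74,700 = 16,190 kg; Δv = 408×9.8×ln(5.614) = 3998.4×1.7253 ≈ 6898 m/s.
Stage 2: m₀ = 11,010 kg, m_f = 11,010 − 8,350 = 2,660 kg; Δv = 318×9.8×ln(4.139) = 3116.4×1.4205 ≈ 4427 m/s.
Total Δv = 6898 + 4427 = 11325 m/s.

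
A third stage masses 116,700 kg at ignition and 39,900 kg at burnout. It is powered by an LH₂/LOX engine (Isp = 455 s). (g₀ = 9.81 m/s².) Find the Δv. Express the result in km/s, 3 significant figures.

Δv ≈ 4.79 km/s

v_e = Isp · g₀ = 455 × 9.81 = 4463.6 m/s.
From the ideal rocket equation, Δv = v_e · ln(m₀/m_f) = 4463.6 × ln(2.925) = 4463.6 × 1.0732 ≈ 4790.4 m/s.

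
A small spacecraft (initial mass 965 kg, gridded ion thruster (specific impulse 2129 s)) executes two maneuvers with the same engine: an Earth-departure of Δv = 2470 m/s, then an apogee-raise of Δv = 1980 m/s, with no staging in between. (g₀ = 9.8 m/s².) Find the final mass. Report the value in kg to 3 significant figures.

final mass ≈ 780 kg

v_e = Isp · g₀ = 2129 × 9.8 = 20864.2 m/s.
After the first burn: m = 965 × exp(−2470/20864.2) = 965 × 0.88835 = 857.258 kg.
After the second burn: m = 857.258 × exp(−1980/20864.2) = 857.258 × 0.90946 = 779.642 kg.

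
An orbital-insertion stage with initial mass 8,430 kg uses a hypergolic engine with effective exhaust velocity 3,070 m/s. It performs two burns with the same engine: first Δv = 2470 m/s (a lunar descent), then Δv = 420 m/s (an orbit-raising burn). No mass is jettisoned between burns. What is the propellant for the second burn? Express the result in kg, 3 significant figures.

After the first burn: m = 8430 × exp(−2470/3070.0) = 8430 × 0.44728 = 3,770.57 kg.
After the second burn: m = 3,770.57 × exp(−420/3070.0) = 3,770.57 × 0.87214 = 3,288.46 kg.
Second-burn propellant = 3,770.57 − 3,288.46 = 482.11 kg.

propellant for the second burn ≈ 482 kg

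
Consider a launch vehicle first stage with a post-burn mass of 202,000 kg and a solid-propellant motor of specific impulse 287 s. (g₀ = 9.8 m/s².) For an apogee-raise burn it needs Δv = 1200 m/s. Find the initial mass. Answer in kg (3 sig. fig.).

initial mass ≈ 309000 kg

v_e = Isp · g₀ = 287 × 9.8 = 2812.6 m/s.
By the Tsiolkovsky rocket equation, m₀/m_f = exp(Δv / v_e) = exp(1200 / 2812.6) = exp(0.4267) = 1.5321.
m₀ = m_f × 1.5321 = 202,000 × 1.5321 = 309,484 kg.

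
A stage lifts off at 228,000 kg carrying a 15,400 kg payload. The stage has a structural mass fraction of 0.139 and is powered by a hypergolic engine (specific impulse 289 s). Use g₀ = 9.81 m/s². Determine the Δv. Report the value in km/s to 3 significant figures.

Stage wet mass = m₀ − payload = 228,000 − 15,400 = 212,600 kg.
Stage dry mass = ε × stage wet mass = 0.139 × 212,600 = 29,551.4 kg.
Burnout mass m_f = stage dry + payload = 29,551.4 + 15,400 = 44,951.4 kg.
v_e = Isp · g₀ = 289 × 9.81 = 2835.1 m/s.
Δv = v_e · ln(228,000/44,951.4) = 2835.1 × ln(5.072) = 2835.1 × 1.6238 ≈ 4604 m/s.

Δv ≈ 4.60 km/s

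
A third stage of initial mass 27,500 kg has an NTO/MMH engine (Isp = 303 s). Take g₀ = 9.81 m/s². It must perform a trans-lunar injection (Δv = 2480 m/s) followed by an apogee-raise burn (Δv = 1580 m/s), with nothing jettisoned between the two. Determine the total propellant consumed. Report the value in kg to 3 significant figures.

total propellant consumed ≈ 20500 kg

v_e = Isp · g₀ = 303 × 9.81 = 2972.4 m/s.
After the first burn: m = 27500 × exp(−2480/2972.4) = 27500 × 0.43416 = 11,939.4 kg.
After the second burn: m = 11,939.4 × exp(−1580/2972.4) = 11,939.4 × 0.58769 = 7,016.67 kg.
Total propellant = m₀ − m_final = 27500 − 7,016.67 = 20,483.33 kg.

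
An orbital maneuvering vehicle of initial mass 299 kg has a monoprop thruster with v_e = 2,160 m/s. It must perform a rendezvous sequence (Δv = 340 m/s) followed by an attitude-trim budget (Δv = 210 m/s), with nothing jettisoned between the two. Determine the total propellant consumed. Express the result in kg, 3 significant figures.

total propellant consumed ≈ 67.2 kg

After the first burn: m = 299 × exp(−340/2160.0) = 299 × 0.85436 = 255.454 kg.
After the second burn: m = 255.454 × exp(−210/2160.0) = 255.454 × 0.90735 = 231.786 kg.
Total propellant = m₀ − m_final = 299 − 231.786 = 67.214 kg.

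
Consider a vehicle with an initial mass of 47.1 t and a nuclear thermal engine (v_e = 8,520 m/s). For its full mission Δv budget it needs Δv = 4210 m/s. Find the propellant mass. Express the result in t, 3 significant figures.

propellant mass ≈ 18.4 t

Using Δv = v_e ln(m₀/m_f): m₀/m_f = exp(Δv / v_e) = exp(4210 / 8520.0) = exp(0.4941) = 1.6391.
m_f = 47.1 / 1.6391 = 28.7353 t, so propellant = m₀ − m_f = 47.1 − 28.7353 = 18.3647 t.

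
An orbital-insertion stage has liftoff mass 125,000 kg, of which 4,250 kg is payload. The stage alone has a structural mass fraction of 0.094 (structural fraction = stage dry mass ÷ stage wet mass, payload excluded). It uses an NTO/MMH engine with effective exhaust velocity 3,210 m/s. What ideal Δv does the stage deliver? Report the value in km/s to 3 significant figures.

Δv ≈ 6.68 km/s

Stage wet mass = m₀ − payload = 125,000 − 4,250 = 120,750 kg.
Stage dry mass = ε × stage wet mass = 0.094 × 120,750 = 11,350.5 kg.
Burnout mass m_f = stage dry + payload = 11,350.5 + 4,250 = 15,600.5 kg.
Δv = v_e · ln(125,000/15,600.5) = 3210.0 × ln(8.013) = 3210.0 × 2.0810 ≈ 6680 m/s.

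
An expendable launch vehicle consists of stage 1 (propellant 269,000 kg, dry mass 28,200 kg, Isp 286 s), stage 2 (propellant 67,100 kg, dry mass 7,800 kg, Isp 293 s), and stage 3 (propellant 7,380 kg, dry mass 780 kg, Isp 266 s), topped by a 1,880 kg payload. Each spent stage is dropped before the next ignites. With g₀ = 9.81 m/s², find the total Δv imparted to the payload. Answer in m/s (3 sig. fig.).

Ignition mass of stage 1 = 269,000+28,200 + 67,100+7,800 + 7,380+780 + 1,880 = 382,140 kg.
Stage 1: m₀ = 382,140 kg, m_f = 382,140 − 269,000 = 113,140 kg; Δv = 286×9.81×ln(3.378) = 2805.7×1.2172 ≈ 3415 m/s.
Stage 2: m₀ = 84,940 kg, m_f = 84,940 − 67,100 = 17,840 kg; Δv = 293×9.81×ln(4.761) = 2874.3×1.5605 ≈ 4485 m/s.
Stage 3: m₀ = 10,040 kg, m_f = 10,040 − 7,380 = 2,660 kg; Δv = 266×9.81×ln(3.774) = 2609.5×1.3283 ≈ 3466 m/s.
Total Δv = 3415 + 4485 + 3466 = 11366 m/s.

Δv ≈ 11400 m/s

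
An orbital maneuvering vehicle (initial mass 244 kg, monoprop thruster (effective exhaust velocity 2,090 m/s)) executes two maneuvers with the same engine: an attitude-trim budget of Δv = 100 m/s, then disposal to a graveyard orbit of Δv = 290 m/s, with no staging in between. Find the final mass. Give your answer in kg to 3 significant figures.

After the first burn: m = 244 × exp(−100/2090.0) = 244 × 0.95328 = 232.6 kg.
After the second burn: m = 232.6 × exp(−290/2090.0) = 232.6 × 0.87044 = 202.464 kg.

final mass ≈ 202 kg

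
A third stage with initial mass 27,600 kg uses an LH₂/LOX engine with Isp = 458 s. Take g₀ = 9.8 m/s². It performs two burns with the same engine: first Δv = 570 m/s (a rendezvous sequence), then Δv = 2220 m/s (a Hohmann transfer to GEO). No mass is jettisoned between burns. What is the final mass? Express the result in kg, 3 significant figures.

final mass ≈ 14800 kg

v_e = Isp · g₀ = 458 × 9.8 = 4488.4 m/s.
After the first burn: m = 27600 × exp(−570/4488.4) = 27600 × 0.88074 = 24,308.4 kg.
After the second burn: m = 24,308.4 × exp(−2220/4488.4) = 24,308.4 × 0.60981 = 14,823.5 kg.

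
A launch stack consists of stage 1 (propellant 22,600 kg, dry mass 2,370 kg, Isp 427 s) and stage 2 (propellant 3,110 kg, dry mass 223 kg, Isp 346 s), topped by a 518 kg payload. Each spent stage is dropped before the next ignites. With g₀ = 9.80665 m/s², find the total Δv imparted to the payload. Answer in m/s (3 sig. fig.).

Δv ≈ 12000 m/s

Ignition mass of stage 1 = 22,600+2,370 + 3,110+223 + 518 = 28,821 kg.
Stage 1: m₀ = 28,821 kg, m_f = 28,821 − 22,600 = 6,221 kg; Δv = 427×9.80665×ln(4.633) = 4187.4×1.5332 ≈ 6420 m/s.
Stage 2: m₀ = 3,851 kg, m_f = 3,851 − 3,110 = 741 kg; Δv = 346×9.80665×ln(5.197) = 3393.1×1.6481 ≈ 5592 m/s.
Total Δv = 6420 + 5592 = 12012 m/s.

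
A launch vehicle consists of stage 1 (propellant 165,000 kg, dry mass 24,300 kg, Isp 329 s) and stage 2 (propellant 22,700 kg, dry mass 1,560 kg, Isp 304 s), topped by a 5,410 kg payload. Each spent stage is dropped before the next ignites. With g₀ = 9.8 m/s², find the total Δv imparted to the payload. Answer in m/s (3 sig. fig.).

Δv ≈ 8830 m/s

Ignition mass of stage 1 = 165,000+24,300 + 22,700+1,560 + 5,410 = 218,970 kg.
Stage 1: m₀ = 218,970 kg, m_f = 218,970 − 165,000 = 53,970 kg; Δv = 329×9.8×ln(4.057) = 3224.2×1.4005 ≈ 4516 m/s.
Stage 2: m₀ = 29,670 kg, m_f = 29,670 − 22,700 = 6,970 kg; Δv = 304×9.8×ln(4.257) = 2979.2×1.4485 ≈ 4315 m/s.
Total Δv = 4516 + 4315 = 8831 m/s.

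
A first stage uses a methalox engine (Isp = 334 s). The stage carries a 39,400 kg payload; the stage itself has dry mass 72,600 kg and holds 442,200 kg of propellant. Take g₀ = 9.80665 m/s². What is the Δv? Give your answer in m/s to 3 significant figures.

Δv ≈ 5240 m/s

v_e = Isp · g₀ = 334 × 9.80665 = 3275.4 m/s.
m₀ = payload + dry + propellant = 39,400 + 72,600 + 442,200 = 554,200 kg.
m_f = payload + dry = 39,400 + 72,600 = 112,000 kg.
From the ideal rocket equation, Δv = v_e · ln(m₀/m_f) = 3275.4 × ln(4.948) = 3275.4 × 1.5990 ≈ 5237.5 m/s.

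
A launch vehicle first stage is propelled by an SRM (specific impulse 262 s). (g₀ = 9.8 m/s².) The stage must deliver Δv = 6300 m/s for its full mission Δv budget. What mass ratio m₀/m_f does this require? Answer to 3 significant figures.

v_e = Isp · g₀ = 262 × 9.8 = 2567.6 m/s.
By the Tsiolkovsky rocket equation, m₀/m_f = exp(Δv / v_e) = exp(6300 / 2567.6) = exp(2.4537) = 11.6308.

mass ratio ≈ 11.6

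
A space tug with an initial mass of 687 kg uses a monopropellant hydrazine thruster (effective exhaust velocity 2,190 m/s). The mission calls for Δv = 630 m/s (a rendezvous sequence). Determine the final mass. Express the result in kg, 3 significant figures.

final mass ≈ 515 kg

m₀/m_f = exp(Δv / v_e) = exp(630 / 2190.0) = exp(0.2877) = 1.3333.
m_f = m₀ / 1.3333 = 687 / 1.3333 = 515.263 kg.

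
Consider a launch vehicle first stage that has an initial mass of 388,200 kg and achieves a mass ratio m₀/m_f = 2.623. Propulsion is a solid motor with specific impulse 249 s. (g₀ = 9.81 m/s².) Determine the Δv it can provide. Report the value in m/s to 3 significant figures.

v_e = Isp · g₀ = 249 × 9.81 = 2442.7 m/s.
Δv = v_e · ln(2.623) = 2442.7 × 0.9643 ≈ 2355.5 m/s.

Δv ≈ 2360 m/s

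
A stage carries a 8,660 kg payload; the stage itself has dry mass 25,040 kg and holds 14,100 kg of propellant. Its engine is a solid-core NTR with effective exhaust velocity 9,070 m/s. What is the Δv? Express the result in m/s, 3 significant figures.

m₀ = payload + dry + propellant = 8,660 + 25,040 + 14,100 = 47,800 kg.
m_f = payload + dry = 8,660 + 25,040 = 33,700 kg.
Rocket equation: Δv = v_e · ln(m₀/m_f) = 9070.0 × ln(1.418) = 9070.0 × 0.3495 ≈ 3170.2 m/s.

Δv ≈ 3170 m/s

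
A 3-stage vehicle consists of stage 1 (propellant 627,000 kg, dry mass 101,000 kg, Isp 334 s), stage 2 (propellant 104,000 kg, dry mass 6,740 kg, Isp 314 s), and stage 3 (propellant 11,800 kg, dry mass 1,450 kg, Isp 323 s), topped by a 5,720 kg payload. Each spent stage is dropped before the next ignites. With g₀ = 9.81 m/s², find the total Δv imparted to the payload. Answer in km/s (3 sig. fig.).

Ignition mass of stage 1 = 627,000+101,000 + 104,000+6,740 + 11,800+1,450 + 5,720 = 857,710 kg.
Stage 1: m₀ = 857,710 kg, m_f = 857,710 − 627,000 = 230,710 kg; Δv = 334×9.81×ln(3.718) = 3276.5×1.3131 ≈ 4302 m/s.
Stage 2: m₀ = 129,710 kg, m_f = 129,710 − 104,000 = 25,710 kg; Δv = 314×9.81×ln(5.045) = 3080.3×1.6184 ≈ 4985 m/s.
Stage 3: m₀ = 18,970 kg, m_f = 18,970 − 11,800 = 7,170 kg; Δv = 323×9.81×ln(2.646) = 3168.6×0.9730 ≈ 3083 m/s.
Total Δv = 4302 + 4985 + 3083 = 12370 m/s.

Δv ≈ 12.4 km/s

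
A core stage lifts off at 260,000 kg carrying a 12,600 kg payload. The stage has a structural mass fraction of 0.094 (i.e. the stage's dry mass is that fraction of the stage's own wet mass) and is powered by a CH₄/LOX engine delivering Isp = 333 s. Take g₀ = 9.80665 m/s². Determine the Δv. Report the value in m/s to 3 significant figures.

Stage wet mass = m₀ − payload = 260,000 − 12,600 = 247,400 kg.
Stage dry mass = ε × stage wet mass = 0.094 × 247,400 = 23,255.6 kg.
Burnout mass m_f = stage dry + payload = 23,255.6 + 12,600 = 35,855.6 kg.
v_e = Isp · g₀ = 333 × 9.80665 = 3265.6 m/s.
By the Tsiolkovsky rocket equation, Δv = v_e · ln(260,000/35,855.6) = 3265.6 × ln(7.251) = 3265.6 × 1.9812 ≈ 6470 m/s.

Δv ≈ 6470 m/s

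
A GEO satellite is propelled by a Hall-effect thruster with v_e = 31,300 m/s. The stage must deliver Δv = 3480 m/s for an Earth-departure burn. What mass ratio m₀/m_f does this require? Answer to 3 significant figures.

mass ratio ≈ 1.12

m₀/m_f = exp(Δv / v_e) = exp(3480 / 31300.0) = exp(0.1112) = 1.1176.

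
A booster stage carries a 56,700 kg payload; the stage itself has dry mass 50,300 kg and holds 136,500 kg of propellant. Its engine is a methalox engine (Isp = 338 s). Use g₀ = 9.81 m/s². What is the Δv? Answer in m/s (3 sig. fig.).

Δv ≈ 2730 m/s

v_e = Isp · g₀ = 338 × 9.81 = 3315.8 m/s.
m₀ = payload + dry + propellant = 56,700 + 50,300 + 136,500 = 243,500 kg.
m_f = payload + dry = 56,700 + 50,300 = 107,000 kg.
By the Tsiolkovsky rocket equation, Δv = v_e · ln(m₀/m_f) = 3315.8 × ln(2.276) = 3315.8 × 0.8223 ≈ 2726.5 m/s.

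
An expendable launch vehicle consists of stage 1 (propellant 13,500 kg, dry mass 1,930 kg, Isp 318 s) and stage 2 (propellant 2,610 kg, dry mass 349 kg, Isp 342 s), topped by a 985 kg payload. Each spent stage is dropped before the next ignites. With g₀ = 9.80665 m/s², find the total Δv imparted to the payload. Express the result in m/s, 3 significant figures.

Ignition mass of stage 1 = 13,500+1,930 + 2,610+349 + 985 = 19,374 kg.
Stage 1: m₀ = 19,374 kg, m_f = 19,374 − 13,500 = 5,874 kg; Δv = 318×9.80665×ln(3.298) = 3118.5×1.1934 ≈ 3722 m/s.
Stage 2: m₀ = 3,944 kg, m_f = 3,944 − 2,610 = 1,334 kg; Δv = 342×9.80665×ln(2.957) = 3353.9×1.0840 ≈ 3636 m/s.
Total Δv = 3722 + 3636 = 7358 m/s.

Δv ≈ 7360 m/s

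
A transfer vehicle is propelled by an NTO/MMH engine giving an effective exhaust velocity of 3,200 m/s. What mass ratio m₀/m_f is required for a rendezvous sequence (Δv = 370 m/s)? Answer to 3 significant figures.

mass ratio ≈ 1.12

m₀/m_f = exp(Δv / v_e) = exp(370 / 3200.0) = exp(0.1156) = 1.1226.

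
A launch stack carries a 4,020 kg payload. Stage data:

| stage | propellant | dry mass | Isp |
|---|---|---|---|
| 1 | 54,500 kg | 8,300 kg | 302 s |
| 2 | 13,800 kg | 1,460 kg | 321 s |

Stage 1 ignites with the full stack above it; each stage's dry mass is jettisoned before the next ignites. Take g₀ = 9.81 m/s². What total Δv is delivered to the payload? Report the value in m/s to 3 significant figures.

Δv ≈ 7190 m/s

Ignition mass of stage 1 = 54,500+8,300 + 13,800+1,460 + 4,020 = 82,080 kg.
Stage 1: m₀ = 82,080 kg, m_f = 82,080 − 54,500 = 27,580 kg; Δv = 302×9.81×ln(2.976) = 2962.6×1.0906 ≈ 3231 m/s.
Stage 2: m₀ = 19,280 kg, m_f = 19,280 − 13,800 = 5,480 kg; Δv = 321×9.81×ln(3.518) = 3149.0×1.2580 ≈ 3961 m/s.
Total Δv = 3231 + 3961 = 7192 m/s.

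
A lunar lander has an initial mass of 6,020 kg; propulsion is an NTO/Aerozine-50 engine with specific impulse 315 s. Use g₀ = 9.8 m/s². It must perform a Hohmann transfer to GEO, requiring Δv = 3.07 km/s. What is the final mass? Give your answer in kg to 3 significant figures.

v_e = Isp · g₀ = 315 × 9.8 = 3087.0 m/s.
From the ideal rocket equation, m₀/m_f = exp(Δv / v_e) = exp(3070 / 3087.0) = exp(0.9945) = 2.7034.
m_f = m₀ / 2.7034 = 6,020 / 2.7034 = 2,226.83 kg.

final mass ≈ 2230 kg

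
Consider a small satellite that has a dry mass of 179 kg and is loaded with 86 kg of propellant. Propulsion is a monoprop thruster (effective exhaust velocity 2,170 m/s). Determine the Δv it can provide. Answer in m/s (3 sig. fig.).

m₀ = m_dry + m_prop = 179 + 86 = 265 kg.
Rocket equation: Δv = v_e · ln(m₀/m_f) = 2170.0 × ln(1.48) = 2170.0 × 0.3923 ≈ 851.4 m/s.

Δv ≈ 851 m/s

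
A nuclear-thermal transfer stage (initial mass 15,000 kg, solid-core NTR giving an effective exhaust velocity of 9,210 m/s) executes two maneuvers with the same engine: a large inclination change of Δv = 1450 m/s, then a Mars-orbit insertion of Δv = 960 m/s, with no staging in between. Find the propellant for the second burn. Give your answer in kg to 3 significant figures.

propellant for the second burn ≈ 1270 kg

After the first burn: m = 15000 × exp(−1450/9210.0) = 15000 × 0.85433 = 12,815 kg.
After the second burn: m = 12,815 × exp(−960/9210.0) = 12,815 × 0.90101 = 11,546.4 kg.
Second-burn propellant = 12,815 − 11,546.4 = 1,268.6 kg.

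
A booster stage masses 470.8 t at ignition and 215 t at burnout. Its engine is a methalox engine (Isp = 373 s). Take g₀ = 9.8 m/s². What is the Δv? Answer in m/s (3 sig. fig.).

v_e = Isp · g₀ = 373 × 9.8 = 3655.4 m/s.
Using Δv = v_e ln(m₀/m_f): Δv = v_e · ln(m₀/m_f) = 3655.4 × ln(2.19) = 3655.4 × 0.7838 ≈ 2865.1 m/s.

Δv ≈ 2870 m/s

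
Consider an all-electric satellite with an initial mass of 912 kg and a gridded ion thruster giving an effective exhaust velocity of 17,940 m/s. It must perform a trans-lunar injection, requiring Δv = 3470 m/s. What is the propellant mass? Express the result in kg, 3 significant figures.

From the ideal rocket equation, m₀/m_f = exp(Δv / v_e) = exp(3470 / 17940.0) = exp(0.1934) = 1.2134.
m_f = 912 / 1.2134 = 751.607 kg, so propellant = m₀ − m_f = 912 − 751.607 = 160.393 kg.

propellant mass ≈ 160 kg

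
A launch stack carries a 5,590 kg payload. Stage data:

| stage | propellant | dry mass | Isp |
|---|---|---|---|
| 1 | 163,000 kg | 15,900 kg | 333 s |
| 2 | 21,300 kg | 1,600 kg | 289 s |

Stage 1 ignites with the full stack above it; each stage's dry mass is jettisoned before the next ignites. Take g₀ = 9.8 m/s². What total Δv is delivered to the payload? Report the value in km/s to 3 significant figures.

Ignition mass of stage 1 = 163,000+15,900 + 21,300+1,600 + 5,590 = 207,390 kg.
Stage 1: m₀ = 207,390 kg, m_f = 207,390 − 163,000 = 44,390 kg; Δv = 333×9.8×ln(4.672) = 3263.4×1.5416 ≈ 5031 m/s.
Stage 2: m₀ = 28,490 kg, m_f = 28,490 − 21,300 = 7,190 kg; Δv = 289×9.8×ln(3.962) = 2832.2×1.3769 ≈ 3900 m/s.
Total Δv = 5031 + 3900 = 8931 m/s.

Δv ≈ 8.93 km/s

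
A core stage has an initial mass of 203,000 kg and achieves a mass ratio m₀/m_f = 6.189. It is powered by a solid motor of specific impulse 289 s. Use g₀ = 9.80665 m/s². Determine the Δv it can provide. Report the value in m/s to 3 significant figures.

Δv ≈ 5170 m/s

v_e = Isp · g₀ = 289 × 9.80665 = 2834.1 m/s.
From the ideal rocket equation, Δv = v_e · ln(6.189) = 2834.1 × 1.8228 ≈ 5166.0 m/s.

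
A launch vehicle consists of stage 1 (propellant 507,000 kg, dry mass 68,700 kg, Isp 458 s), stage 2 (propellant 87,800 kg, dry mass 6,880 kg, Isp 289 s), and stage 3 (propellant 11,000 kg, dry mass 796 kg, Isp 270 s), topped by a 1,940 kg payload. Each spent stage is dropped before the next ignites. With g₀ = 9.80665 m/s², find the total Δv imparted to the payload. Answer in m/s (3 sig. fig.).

Δv ≈ 15000 m/s

Ignition mass of stage 1 = 507,000+68,700 + 87,800+6,880 + 11,000+796 + 1,940 = 684,116 kg.
Stage 1: m₀ = 684,116 kg, m_f = 684,116 − 507,000 = 177,116 kg; Δv = 458×9.80665×ln(3.863) = 4491.4×1.3513 ≈ 6069 m/s.
Stage 2: m₀ = 108,416 kg, m_f = 108,416 − 87,800 = 20,616 kg; Δv = 289×9.80665×ln(5.259) = 2834.1×1.6599 ≈ 4704 m/s.
Stage 3: m₀ = 13,736 kg, m_f = 13,736 − 11,000 = 2,736 kg; Δv = 270×9.80665×ln(5.02) = 2647.8×1.6135 ≈ 4272 m/s.
Total Δv = 6069 + 4704 + 4272 = 15045 m/s.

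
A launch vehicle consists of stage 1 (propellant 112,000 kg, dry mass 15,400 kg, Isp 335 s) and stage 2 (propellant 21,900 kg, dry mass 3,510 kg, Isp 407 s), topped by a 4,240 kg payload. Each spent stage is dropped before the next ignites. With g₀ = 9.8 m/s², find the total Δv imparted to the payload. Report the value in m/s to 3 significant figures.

Ignition mass of stage 1 = 112,000+15,400 + 21,900+3,510 + 4,240 = 157,050 kg.
Stage 1: m₀ = 157,050 kg, m_f = 157,050 − 112,000 = 45,050 kg; Δv = 335×9.8×ln(3.486) = 3283.0×1.2488 ≈ 4100 m/s.
Stage 2: m₀ = 29,650 kg, m_f = 29,650 − 21,900 = 7,750 kg; Δv = 407×9.8×ln(3.826) = 3988.6×1.3418 ≈ 5352 m/s.
Total Δv = 4100 + 5352 = 9452 m/s.

Δv ≈ 9450 m/s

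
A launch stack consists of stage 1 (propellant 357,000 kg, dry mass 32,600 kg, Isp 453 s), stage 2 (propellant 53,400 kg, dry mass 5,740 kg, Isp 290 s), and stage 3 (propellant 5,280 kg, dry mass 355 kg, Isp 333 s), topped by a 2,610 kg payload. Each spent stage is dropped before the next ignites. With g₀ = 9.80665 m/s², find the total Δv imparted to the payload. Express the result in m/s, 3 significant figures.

Δv ≈ 14600 m/s

Ignition mass of stage 1 = 357,000+32,600 + 53,400+5,740 + 5,280+355 + 2,610 = 456,985 kg.
Stage 1: m₀ = 456,985 kg, m_f = 456,985 − 357,000 = 99,985 kg; Δv = 453×9.80665×ln(4.571) = 4442.4×1.5196 ≈ 6751 m/s.
Stage 2: m₀ = 67,385 kg, m_f = 67,385 − 53,400 = 13,985 kg; Δv = 290×9.80665×ln(4.818) = 2843.9×1.5724 ≈ 4472 m/s.
Stage 3: m₀ = 8,245 kg, m_f = 8,245 − 5,280 = 2,965 kg; Δv = 333×9.80665×ln(2.781) = 3265.6×1.0227 ≈ 3340 m/s.
Total Δv = 6751 + 4472 + 3340 = 14563 m/s.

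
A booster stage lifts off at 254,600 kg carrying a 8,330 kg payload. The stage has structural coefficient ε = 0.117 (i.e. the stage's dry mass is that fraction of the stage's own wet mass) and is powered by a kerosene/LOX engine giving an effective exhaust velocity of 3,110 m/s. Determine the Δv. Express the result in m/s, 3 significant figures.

Stage wet mass = m₀ − payload = 254,600 − 8,330 = 246,270 kg.
Stage dry mass = ε × stage wet mass = 0.117 × 246,270 = 28,813.6 kg.
Burnout mass m_f = stage dry + payload = 28,813.6 + 8,330 = 37,143.6 kg.
From the ideal rocket equation, Δv = v_e · ln(254,600/37,143.6) = 3110.0 × ln(6.854) = 3110.0 × 1.9249 ≈ 5986 m/s.

Δv ≈ 5990 m/s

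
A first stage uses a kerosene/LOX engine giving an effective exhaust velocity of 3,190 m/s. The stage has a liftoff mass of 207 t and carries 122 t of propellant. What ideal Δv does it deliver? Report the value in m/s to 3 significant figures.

m_f = m₀ − m_prop = 207 − 122 = 85 t.
Using Δv = v_e ln(m₀/m_f): Δv = v_e · ln(m₀/m_f) = 3190.0 × ln(2.435) = 3190.0 × 0.8901 ≈ 2839.3 m/s.

Δv ≈ 2840 m/s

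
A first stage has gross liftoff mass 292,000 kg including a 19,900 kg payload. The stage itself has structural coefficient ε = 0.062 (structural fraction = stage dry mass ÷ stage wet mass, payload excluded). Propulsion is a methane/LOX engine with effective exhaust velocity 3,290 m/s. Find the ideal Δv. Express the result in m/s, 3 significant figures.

Stage wet mass = m₀ − payload = 292,000 − 19,900 = 272,100 kg.
Stage dry mass = ε × stage wet mass = 0.062 × 272,100 = 16,870.2 kg.
Burnout mass m_f = stage dry + payload = 16,870.2 + 19,900 = 36,770.2 kg.
By the Tsiolkovsky rocket equation, Δv = v_e · ln(292,000/36,770.2) = 3290.0 × ln(7.941) = 3290.0 × 2.0721 ≈ 6817 m/s.

Δv ≈ 6820 m/s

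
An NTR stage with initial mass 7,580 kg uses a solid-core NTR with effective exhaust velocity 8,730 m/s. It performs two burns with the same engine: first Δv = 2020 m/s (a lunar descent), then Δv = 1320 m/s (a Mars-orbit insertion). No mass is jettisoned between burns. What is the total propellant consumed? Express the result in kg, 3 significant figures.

After the first burn: m = 7580 × exp(−2020/8730.0) = 7580 × 0.79343 = 6,014.2 kg.
After the second burn: m = 6,014.2 × exp(−1320/8730.0) = 6,014.2 × 0.85967 = 5,170.23 kg.
Total propellant = m₀ − m_final = 7580 − 5,170.23 = 2,409.77 kg.

total propellant consumed ≈ 2410 kg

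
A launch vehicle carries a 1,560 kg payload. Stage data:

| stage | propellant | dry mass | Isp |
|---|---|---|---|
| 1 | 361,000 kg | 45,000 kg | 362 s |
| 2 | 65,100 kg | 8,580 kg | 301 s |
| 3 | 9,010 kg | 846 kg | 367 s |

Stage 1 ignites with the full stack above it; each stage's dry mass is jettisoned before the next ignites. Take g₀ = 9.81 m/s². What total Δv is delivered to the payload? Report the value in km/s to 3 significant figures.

Δv ≈ 14.6 km/s

Ignition mass of stage 1 = 361,000+45,000 + 65,100+8,580 + 9,010+846 + 1,560 = 491,096 kg.
Stage 1: m₀ = 491,096 kg, m_f = 491,096 − 361,000 = 130,096 kg; Δv = 362×9.81×ln(3.775) = 3551.2×1.3284 ≈ 4717 m/s.
Stage 2: m₀ = 85,096 kg, m_f = 85,096 − 65,100 = 19,996 kg; Δv = 301×9.81×ln(4.256) = 2952.8×1.4482 ≈ 4276 m/s.
Stage 3: m₀ = 11,416 kg, m_f = 11,416 − 9,010 = 2,406 kg; Δv = 367×9.81×ln(4.745) = 3600.3×1.5571 ≈ 5606 m/s.
Total Δv = 4717 + 4276 + 5606 = 14599 m/s.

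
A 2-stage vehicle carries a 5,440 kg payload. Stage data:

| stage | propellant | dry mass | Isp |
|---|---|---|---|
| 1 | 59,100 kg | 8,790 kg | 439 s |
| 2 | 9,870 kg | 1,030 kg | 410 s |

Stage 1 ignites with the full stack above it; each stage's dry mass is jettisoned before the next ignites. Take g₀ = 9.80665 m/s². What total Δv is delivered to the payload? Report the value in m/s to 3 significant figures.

Δv ≈ 8930 m/s

Ignition mass of stage 1 = 59,100+8,790 + 9,870+1,030 + 5,440 = 84,230 kg.
Stage 1: m₀ = 84,230 kg, m_f = 84,230 − 59,100 = 25,130 kg; Δv = 439×9.80665×ln(3.352) = 4305.1×1.2095 ≈ 5207 m/s.
Stage 2: m₀ = 16,340 kg, m_f = 16,340 − 9,870 = 6,470 kg; Δv = 410×9.80665×ln(2.526) = 4020.7×0.9264 ≈ 3725 m/s.
Total Δv = 5207 + 3725 = 8932 m/s.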